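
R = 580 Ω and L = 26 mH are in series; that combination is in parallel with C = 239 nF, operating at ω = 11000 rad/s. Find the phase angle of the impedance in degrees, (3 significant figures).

-54.5°

X_L = ωL = 286 Ω
X_C = 1/(ωC) = 380 Ω
Branch 1 (R+jX_L): Z₁ = 580 + j286 Ω, |Z₁| = 647 Ω
Branch 2 (−jX_C): Z₂ = −j380 Ω
Parallel: Z = Z₁Z₂/(Z₁+Z₂), |Z| = 419 Ω, ∠Z = -54.5°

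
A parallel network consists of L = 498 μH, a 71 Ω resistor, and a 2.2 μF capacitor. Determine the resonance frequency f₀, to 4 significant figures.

ω₀ = 1/√(LC) = 1/√(0.000498 × 2.2e-06) = 30210 rad/s
f₀ = ω₀/(2π) = 4.808 kHz

4.808 kHz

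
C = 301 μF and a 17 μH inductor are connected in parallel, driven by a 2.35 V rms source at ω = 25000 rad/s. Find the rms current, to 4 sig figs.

12.15 A

X_L = ωL = 0.4250 Ω
X_C = 1/(ωC) = 0.1329 Ω
Parallel: admittances add. Y = 1/(jωL) + jωC
Y = (0 + j5.172) S
|Y| = 5.172 S → |Z| = 1/|Y| = 0.1933 Ω, ∠Z = −∠Y = -90.00°
I = V/|Z| = 2.35/0.1933 = 12.15 A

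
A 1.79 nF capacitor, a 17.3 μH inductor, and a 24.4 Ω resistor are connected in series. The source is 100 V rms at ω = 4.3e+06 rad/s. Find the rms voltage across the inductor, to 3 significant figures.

X_L = ωL = 74.4 Ω
X_C = 1/(ωC) = 130 Ω
Net reactance X = X_L − X_C = -55.5 Ω
Z = 24.4 − j55.5 Ω
|Z| = √(24.4² + 55.5²) = 60.7 Ω
I = V/|Z| = 1.65 A
V_L = I·|Z_L| = 1.65 × 74.4 = 123 V

123 V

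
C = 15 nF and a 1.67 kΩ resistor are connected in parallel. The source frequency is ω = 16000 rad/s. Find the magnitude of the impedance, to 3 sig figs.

1550 Ω

X_C = 1/(ωC) = 4170 Ω
Parallel: admittances add. Y = 1/R + jωC
Y = (0.000599 + j0.000240) S
|Y| = 0.000645 S → |Z| = 1/|Y| = 1550 Ω, ∠Z = −∠Y = -21.8°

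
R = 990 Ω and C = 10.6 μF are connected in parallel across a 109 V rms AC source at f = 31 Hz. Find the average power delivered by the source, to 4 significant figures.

ω = 2πf = 194.8 rad/s
X_C = 1/(ωC) = 484.3 Ω
Parallel: admittances add. Y = 1/R + jωC
Y = (0.001010 + j0.002065) S
|Y| = 0.002299 S → |Z| = 1/|Y| = 435.1 Ω, ∠Z = −∠Y = -63.93°
I = V/|Z| = 250.5 mA
P = VI cos φ = 109 × 0.2505 × cos(-63.93°) = 12.00 W

12.00 W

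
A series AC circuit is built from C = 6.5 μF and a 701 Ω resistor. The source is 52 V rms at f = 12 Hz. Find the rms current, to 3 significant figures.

24.1 mA

ω = 2πf = 75.40 rad/s
X_C = 1/(ωC) = 2040 Ω
Z = 701 − j2040 Ω
|Z| = √(701² + 2040²) = 2160 Ω
I = V/|Z| = 52/2160 = 24.1 mA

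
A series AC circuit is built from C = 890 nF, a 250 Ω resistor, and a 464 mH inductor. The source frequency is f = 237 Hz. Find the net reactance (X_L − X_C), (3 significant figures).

ω = 2πf = 1489 rad/s
X_L = ωL = 691 Ω
X_C = 1/(ωC) = 755 Ω
X = 691 − 755 = -63.6 Ω

-63.6 Ω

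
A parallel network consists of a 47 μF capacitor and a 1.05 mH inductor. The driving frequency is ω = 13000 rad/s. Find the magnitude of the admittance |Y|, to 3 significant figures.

X_L = ωL = 13.6 Ω
X_C = 1/(ωC) = 1.64 Ω
Parallel: admittances add. Y = 1/(jωL) + jωC
Y = (0 + j0.538) S
|Y| = 0.538 S → |Z| = 1/|Y| = 1.86 Ω, ∠Z = −∠Y = -90.0°

538 mS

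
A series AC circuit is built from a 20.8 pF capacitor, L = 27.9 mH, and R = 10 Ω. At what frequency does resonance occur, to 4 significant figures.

208.9 kHz

ω₀ = 1/√(LC) = 1/√(0.0279 × 2.08e-11) = 1.313e+06 rad/s
f₀ = ω₀/(2π) = 208.9 kHz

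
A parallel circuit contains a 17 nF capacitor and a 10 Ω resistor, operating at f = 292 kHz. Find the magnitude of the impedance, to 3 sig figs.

ω = 2πf = 1.835e+06 rad/s
X_C = 1/(ωC) = 32.1 Ω
Parallel: admittances add. Y = 1/R + jωC
Y = (0.100 + j0.0312) S
|Y| = 0.105 S → |Z| = 1/|Y| = 9.55 Ω, ∠Z = −∠Y = -17.3°

9.55 Ω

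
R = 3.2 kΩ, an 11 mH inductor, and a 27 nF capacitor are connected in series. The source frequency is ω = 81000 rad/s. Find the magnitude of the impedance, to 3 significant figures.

3230 Ω

X_L = ωL = 891 Ω
X_C = 1/(ωC) = 457 Ω
Net reactance X = X_L − X_C = 434 Ω
Z = 3200 + j434 Ω
|Z| = √(3200² + 434²) = 3230 Ω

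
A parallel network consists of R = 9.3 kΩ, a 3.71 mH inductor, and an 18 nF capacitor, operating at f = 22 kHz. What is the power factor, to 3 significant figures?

0.196

ω = 2πf = 138200 rad/s
X_L = ωL = 513 Ω
X_C = 1/(ωC) = 402 Ω
Parallel: admittances add. Y = 1/R + 1/(jωL) + jωC
Y = (0.000108 + j0.000538) S
|Y| = 0.000549 S → |Z| = 1/|Y| = 1820 Ω, ∠Z = −∠Y = -78.7°
cos φ = cos(-78.7°) = 0.196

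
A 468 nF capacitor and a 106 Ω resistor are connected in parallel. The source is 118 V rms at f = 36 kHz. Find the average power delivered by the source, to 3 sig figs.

131 W

ω = 2πf = 226200 rad/s
X_C = 1/(ωC) = 9.45 Ω
Parallel: admittances add. Y = 1/R + jωC
Y = (0.00943 + j0.106) S
|Y| = 0.106 S → |Z| = 1/|Y| = 9.41 Ω, ∠Z = −∠Y = -84.9°
I = V/|Z| = 12.5 A
P = VI cos φ = 118 × 12.5 × cos(-84.9°) = 131 W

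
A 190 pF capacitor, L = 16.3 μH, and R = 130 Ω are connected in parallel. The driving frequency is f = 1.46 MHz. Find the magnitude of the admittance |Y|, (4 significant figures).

ω = 2πf = 9.173e+06 rad/s
X_L = ωL = 149.5 Ω
X_C = 1/(ωC) = 573.7 Ω
Parallel: admittances add. Y = 1/R + 1/(jωL) + jωC
Y = (0.007692 − j0.004945) S
|Y| = 0.009145 S → |Z| = 1/|Y| = 109.4 Ω, ∠Z = −∠Y = 32.73°

9.145 mS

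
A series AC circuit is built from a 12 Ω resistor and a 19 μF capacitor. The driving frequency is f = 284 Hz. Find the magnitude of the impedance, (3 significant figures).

31.8 Ω

ω = 2πf = 1784 rad/s
X_C = 1/(ωC) = 29.5 Ω
Z = 12.0 − j29.5 Ω
|Z| = √(12.0² + 29.5²) = 31.8 Ω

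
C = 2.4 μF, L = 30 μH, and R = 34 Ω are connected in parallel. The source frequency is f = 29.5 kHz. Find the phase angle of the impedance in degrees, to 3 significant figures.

-83.7°

ω = 2πf = 185400 rad/s
X_L = ωL = 5.56 Ω
X_C = 1/(ωC) = 2.25 Ω
Parallel: admittances add. Y = 1/R + 1/(jωL) + jωC
Y = (0.0294 + j0.265) S
|Y| = 0.267 S → |Z| = 1/|Y| = 3.75 Ω, ∠Z = −∠Y = -83.7°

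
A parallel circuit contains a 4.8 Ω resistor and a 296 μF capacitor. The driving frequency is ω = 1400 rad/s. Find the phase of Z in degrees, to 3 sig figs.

-63.3°

X_C = 1/(ωC) = 2.41 Ω
Parallel: admittances add. Y = 1/R + jωC
Y = (0.208 + j0.414) S
|Y| = 0.464 S → |Z| = 1/|Y| = 2.16 Ω, ∠Z = −∠Y = -63.3°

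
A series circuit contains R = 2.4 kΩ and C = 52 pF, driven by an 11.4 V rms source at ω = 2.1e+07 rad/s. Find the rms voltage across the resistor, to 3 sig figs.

X_C = 1/(ωC) = 916 Ω
Z = 2400 − j916 Ω
|Z| = √(2400² + 916²) = 2570 Ω
I = V/|Z| = 4.44 mA
V_R = I·|Z_R| = 0.00444 × 2400 = 10.7 V

10.7 V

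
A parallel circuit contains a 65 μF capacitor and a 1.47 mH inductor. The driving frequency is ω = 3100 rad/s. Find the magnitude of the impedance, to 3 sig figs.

X_L = ωL = 4.56 Ω
X_C = 1/(ωC) = 4.96 Ω
Parallel: admittances add. Y = 1/(jωL) + jωC
Y = (0 − j0.0179) S
|Y| = 0.0179 S → |Z| = 1/|Y| = 55.7 Ω, ∠Z = −∠Y = 90.0°

55.7 Ω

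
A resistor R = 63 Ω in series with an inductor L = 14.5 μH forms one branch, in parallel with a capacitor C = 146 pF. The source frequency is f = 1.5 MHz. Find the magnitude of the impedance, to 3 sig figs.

184 Ω

ω = 2πf = 9.425e+06 rad/s
X_L = ωL = 137 Ω
X_C = 1/(ωC) = 727 Ω
Branch 1 (R+jX_L): Z₁ = 63.0 + j137 Ω, |Z₁| = 150 Ω
Branch 2 (−jX_C): Z₂ = −j727 Ω
Parallel: Z = Z₁Z₂/(Z₁+Z₂), |Z| = 184 Ω, ∠Z = 59.2°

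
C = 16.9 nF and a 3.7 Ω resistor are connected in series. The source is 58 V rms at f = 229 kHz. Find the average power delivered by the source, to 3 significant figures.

7.30 W

ω = 2πf = 1.439e+06 rad/s
X_C = 1/(ωC) = 41.1 Ω
Z = 3.70 − j41.1 Ω
|Z| = √(3.70² + 41.1²) = 41.3 Ω
∠Z = arctan(-41.1/3.70) = -84.9°
I = V/|Z| = 1.40 A
P = VI cos φ = 58 × 1.40 × cos(-84.9°) = 7.30 W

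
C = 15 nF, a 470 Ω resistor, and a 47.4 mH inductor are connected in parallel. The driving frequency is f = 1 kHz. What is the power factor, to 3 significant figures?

ω = 2πf = 6283 rad/s
X_L = ωL = 298 Ω
X_C = 1/(ωC) = 10600 Ω
Parallel: admittances add. Y = 1/R + 1/(jωL) + jωC
Y = (0.00213 − j0.00326) S
|Y| = 0.00390 S → |Z| = 1/|Y| = 257 Ω, ∠Z = −∠Y = 56.9°
cos φ = cos(56.9°) = 0.546

0.546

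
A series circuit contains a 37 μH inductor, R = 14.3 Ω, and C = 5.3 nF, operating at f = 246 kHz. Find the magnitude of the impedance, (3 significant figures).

ω = 2πf = 1.546e+06 rad/s
X_L = ωL = 57.2 Ω
X_C = 1/(ωC) = 122 Ω
Net reactance X = X_L − X_C = -64.9 Ω
Z = 14.3 − j64.9 Ω
|Z| = √(14.3² + 64.9²) = 66.4 Ω

66.4 Ω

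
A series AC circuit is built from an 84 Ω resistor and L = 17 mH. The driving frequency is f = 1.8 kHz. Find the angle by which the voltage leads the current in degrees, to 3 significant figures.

66.4°

ω = 2πf = 11310 rad/s
X_L = ωL = 192 Ω
Z = 84.0 + j192 Ω
|Z| = √(84.0² + 192²) = 210 Ω
∠Z = arctan(192/84.0) = 66.4°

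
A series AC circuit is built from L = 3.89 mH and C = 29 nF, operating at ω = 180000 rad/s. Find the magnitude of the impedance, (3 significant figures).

509 Ω

X_L = ωL = 700 Ω
X_C = 1/(ωC) = 192 Ω
Net reactance X = X_L − X_C = 509 Ω
Z = j509 Ω
|Z| = √(0² + 509²) = 509 Ω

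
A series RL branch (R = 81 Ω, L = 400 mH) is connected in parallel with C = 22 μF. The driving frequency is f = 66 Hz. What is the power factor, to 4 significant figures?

ω = 2πf = 414.7 rad/s
X_L = ωL = 165.9 Ω
X_C = 1/(ωC) = 109.6 Ω
Branch 1 (R+jX_L): Z₁ = 81.00 + j165.9 Ω, |Z₁| = 184.6 Ω
Branch 2 (−jX_C): Z₂ = −j109.6 Ω
Parallel: Z = Z₁Z₂/(Z₁+Z₂), |Z| = 205.2 Ω, ∠Z = -60.81°
cos φ = cos(-60.81°) = 0.4877

0.4877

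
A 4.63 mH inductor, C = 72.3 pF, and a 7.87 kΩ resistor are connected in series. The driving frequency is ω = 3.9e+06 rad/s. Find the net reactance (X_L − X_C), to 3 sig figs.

X_L = ωL = 18100 Ω
X_C = 1/(ωC) = 3550 Ω
X = 18100 − 3550 = 14500 Ω

14500 Ω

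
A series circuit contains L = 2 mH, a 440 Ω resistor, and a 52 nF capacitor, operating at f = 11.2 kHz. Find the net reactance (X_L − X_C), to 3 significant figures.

-133 Ω

ω = 2πf = 70370 rad/s
X_L = ωL = 141 Ω
X_C = 1/(ωC) = 273 Ω
X = 141 − 273 = -133 Ω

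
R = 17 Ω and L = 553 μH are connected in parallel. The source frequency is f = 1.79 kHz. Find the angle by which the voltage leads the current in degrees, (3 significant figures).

ω = 2πf = 11250 rad/s
X_L = ωL = 6.22 Ω
Parallel: admittances add. Y = 1/R + 1/(jωL)
Y = (0.0588 − j0.161) S
|Y| = 0.171 S → |Z| = 1/|Y| = 5.84 Ω, ∠Z = −∠Y = 69.9°

69.9°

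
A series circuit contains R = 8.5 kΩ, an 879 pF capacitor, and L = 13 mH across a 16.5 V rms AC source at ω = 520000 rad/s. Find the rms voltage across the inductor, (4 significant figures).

11.56 V

X_L = ωL = 6760 Ω
X_C = 1/(ωC) = 2188 Ω
Net reactance X = X_L − X_C = 4572 Ω
Z = 8500 + j4572 Ω
|Z| = √(8500² + 4572²) = 9652 Ω
I = V/|Z| = 1.710 mA
V_L = I·|Z_L| = 0.001710 × 6760 = 11.56 V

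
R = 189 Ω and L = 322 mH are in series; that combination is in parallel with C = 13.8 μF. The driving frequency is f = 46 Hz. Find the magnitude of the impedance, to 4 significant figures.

214.6 Ω

ω = 2πf = 289.0 rad/s
X_L = ωL = 93.07 Ω
X_C = 1/(ωC) = 250.7 Ω
Branch 1 (R+jX_L): Z₁ = 189.0 + j93.07 Ω, |Z₁| = 210.7 Ω
Branch 2 (−jX_C): Z₂ = −j250.7 Ω
Parallel: Z = Z₁Z₂/(Z₁+Z₂), |Z| = 214.6 Ω, ∠Z = -23.95°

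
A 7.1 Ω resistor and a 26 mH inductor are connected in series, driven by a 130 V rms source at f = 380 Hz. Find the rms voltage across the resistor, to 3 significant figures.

14.8 V

ω = 2πf = 2388 rad/s
X_L = ωL = 62.1 Ω
Z = 7.10 + j62.1 Ω
|Z| = √(7.10² + 62.1²) = 62.5 Ω
I = V/|Z| = 2.08 A
V_R = I·|Z_R| = 2.08 × 7.10 = 14.8 V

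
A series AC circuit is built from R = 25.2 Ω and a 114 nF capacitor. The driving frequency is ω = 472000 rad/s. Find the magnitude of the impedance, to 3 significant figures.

31.3 Ω

X_C = 1/(ωC) = 18.6 Ω
Z = 25.2 − j18.6 Ω
|Z| = √(25.2² + 18.6²) = 31.3 Ω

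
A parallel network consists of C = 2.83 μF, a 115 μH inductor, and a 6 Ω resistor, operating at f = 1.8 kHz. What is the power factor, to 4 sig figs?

ω = 2πf = 11310 rad/s
X_L = ωL = 1.301 Ω
X_C = 1/(ωC) = 31.24 Ω
Parallel: admittances add. Y = 1/R + 1/(jωL) + jωC
Y = (0.1667 − j0.7369) S
|Y| = 0.7555 S → |Z| = 1/|Y| = 1.324 Ω, ∠Z = −∠Y = 77.25°
cos φ = cos(77.25°) = 0.2206

0.2206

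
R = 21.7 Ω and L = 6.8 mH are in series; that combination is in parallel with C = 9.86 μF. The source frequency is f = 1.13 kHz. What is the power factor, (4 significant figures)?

ω = 2πf = 7100 rad/s
X_L = ωL = 48.28 Ω
X_C = 1/(ωC) = 14.28 Ω
Branch 1 (R+jX_L): Z₁ = 21.70 + j48.28 Ω, |Z₁| = 52.93 Ω
Branch 2 (−jX_C): Z₂ = −j14.28 Ω
Parallel: Z = Z₁Z₂/(Z₁+Z₂), |Z| = 18.75 Ω, ∠Z = -81.65°
cos φ = cos(-81.65°) = 0.1452

0.1452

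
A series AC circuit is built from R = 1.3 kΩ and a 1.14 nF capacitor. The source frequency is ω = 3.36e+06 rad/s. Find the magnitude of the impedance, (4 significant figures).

X_C = 1/(ωC) = 261.1 Ω
Z = 1300 − j261.1 Ω
|Z| = √(1300² + 261.1²) = 1326 Ω

1326 Ω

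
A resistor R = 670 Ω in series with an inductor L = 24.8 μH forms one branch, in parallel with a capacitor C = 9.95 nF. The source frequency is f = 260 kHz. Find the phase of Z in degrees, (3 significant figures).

-84.7°

ω = 2πf = 1.634e+06 rad/s
X_L = ωL = 40.5 Ω
X_C = 1/(ωC) = 61.5 Ω
Branch 1 (R+jX_L): Z₁ = 670 + j40.5 Ω, |Z₁| = 671 Ω
Branch 2 (−jX_C): Z₂ = −j61.5 Ω
Parallel: Z = Z₁Z₂/(Z₁+Z₂), |Z| = 61.6 Ω, ∠Z = -84.7°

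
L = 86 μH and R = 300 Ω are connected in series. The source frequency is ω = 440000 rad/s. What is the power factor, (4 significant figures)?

0.9921

X_L = ωL = 37.84 Ω
Z = 300.0 + j37.84 Ω
|Z| = √(300.0² + 37.84²) = 302.4 Ω
∠Z = arctan(37.84/300.0) = 7.189°
cos φ = cos(7.189°) = 0.9921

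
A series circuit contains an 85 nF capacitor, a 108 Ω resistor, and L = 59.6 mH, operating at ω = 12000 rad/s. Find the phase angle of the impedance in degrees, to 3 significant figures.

-67.8°

X_L = ωL = 715 Ω
X_C = 1/(ωC) = 980 Ω
Net reactance X = X_L − X_C = -265 Ω
Z = 108 − j265 Ω
|Z| = √(108² + 265²) = 286 Ω
∠Z = arctan(-265/108) = -67.8°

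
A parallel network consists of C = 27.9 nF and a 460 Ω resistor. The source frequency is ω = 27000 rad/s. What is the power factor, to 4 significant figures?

0.9449

X_C = 1/(ωC) = 1327 Ω
Parallel: admittances add. Y = 1/R + jωC
Y = (0.002174 + j0.0007533) S
|Y| = 0.002301 S → |Z| = 1/|Y| = 434.6 Ω, ∠Z = −∠Y = -19.11°
cos φ = cos(-19.11°) = 0.9449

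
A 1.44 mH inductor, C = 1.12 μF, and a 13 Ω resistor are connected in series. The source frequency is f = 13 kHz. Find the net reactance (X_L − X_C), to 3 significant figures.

107 Ω

ω = 2πf = 81680 rad/s
X_L = ωL = 118 Ω
X_C = 1/(ωC) = 10.9 Ω
X = 118 − 10.9 = 107 Ω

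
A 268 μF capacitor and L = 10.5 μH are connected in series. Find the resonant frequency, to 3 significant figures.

ω₀ = 1/√(LC) = 1/√(1.05e-05 × 0.000268) = 18850 rad/s
f₀ = ω₀/(2π) = 3.00 kHz

3.00 kHz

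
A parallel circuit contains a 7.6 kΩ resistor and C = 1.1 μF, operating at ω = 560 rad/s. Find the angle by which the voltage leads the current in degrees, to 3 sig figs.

X_C = 1/(ωC) = 1620 Ω
Parallel: admittances add. Y = 1/R + jωC
Y = (0.000132 + j0.000616) S
|Y| = 0.000630 S → |Z| = 1/|Y| = 1590 Ω, ∠Z = −∠Y = -77.9°

-77.9°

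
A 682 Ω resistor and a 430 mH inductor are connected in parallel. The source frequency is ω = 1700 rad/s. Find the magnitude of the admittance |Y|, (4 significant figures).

2.005 mS

X_L = ωL = 731.0 Ω
Parallel: admittances add. Y = 1/R + 1/(jωL)
Y = (0.001466 − j0.001368) S
|Y| = 0.002005 S → |Z| = 1/|Y| = 498.7 Ω, ∠Z = −∠Y = 43.01°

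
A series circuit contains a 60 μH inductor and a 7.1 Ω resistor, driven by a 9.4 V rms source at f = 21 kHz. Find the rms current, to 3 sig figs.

ω = 2πf = 131900 rad/s
X_L = ωL = 7.92 Ω
Z = 7.10 + j7.92 Ω
|Z| = √(7.10² + 7.92²) = 10.6 Ω
I = V/|Z| = 9.4/10.6 = 884 mA

884 mA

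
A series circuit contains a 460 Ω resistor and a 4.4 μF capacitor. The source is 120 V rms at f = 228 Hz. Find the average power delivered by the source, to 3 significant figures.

ω = 2πf = 1433 rad/s
X_C = 1/(ωC) = 159 Ω
Z = 460 − j159 Ω
|Z| = √(460² + 159²) = 487 Ω
∠Z = arctan(-159/460) = -19.0°
I = V/|Z| = 247 mA
P = VI cos φ = 120 × 0.247 × cos(-19.0°) = 28.0 W

28.0 W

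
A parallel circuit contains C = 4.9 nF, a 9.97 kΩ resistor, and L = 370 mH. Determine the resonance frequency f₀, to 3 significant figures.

ω₀ = 1/√(LC) = 1/√(0.37 × 4.9e-09) = 23490 rad/s
f₀ = ω₀/(2π) = 3.74 kHz

3.74 kHz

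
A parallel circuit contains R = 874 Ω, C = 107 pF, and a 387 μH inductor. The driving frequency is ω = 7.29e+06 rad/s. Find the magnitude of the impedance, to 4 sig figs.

X_L = ωL = 2821 Ω
X_C = 1/(ωC) = 1282 Ω
Parallel: admittances add. Y = 1/R + 1/(jωL) + jωC
Y = (0.001144 + j0.0004256) S
|Y| = 0.001221 S → |Z| = 1/|Y| = 819.2 Ω, ∠Z = −∠Y = -20.40°

819.2 Ω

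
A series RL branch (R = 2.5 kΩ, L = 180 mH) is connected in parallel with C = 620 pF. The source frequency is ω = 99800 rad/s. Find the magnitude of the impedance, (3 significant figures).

95100 Ω

X_L = ωL = 18000 Ω
X_C = 1/(ωC) = 16200 Ω
Branch 1 (R+jX_L): Z₁ = 2500 + j18000 Ω, |Z₁| = 18100 Ω
Branch 2 (−jX_C): Z₂ = −j16200 Ω
Parallel: Z = Z₁Z₂/(Z₁+Z₂), |Z| = 95100 Ω, ∠Z = -43.7°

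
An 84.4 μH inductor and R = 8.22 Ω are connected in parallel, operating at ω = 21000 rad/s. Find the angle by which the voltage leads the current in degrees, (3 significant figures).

X_L = ωL = 1.77 Ω
Parallel: admittances add. Y = 1/R + 1/(jωL)
Y = (0.122 − j0.564) S
|Y| = 0.577 S → |Z| = 1/|Y| = 1.73 Ω, ∠Z = −∠Y = 77.8°

77.8°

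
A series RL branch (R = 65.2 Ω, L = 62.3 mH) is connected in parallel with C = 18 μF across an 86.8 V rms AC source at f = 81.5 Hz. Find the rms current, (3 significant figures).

ω = 2πf = 512.1 rad/s
X_L = ωL = 31.9 Ω
X_C = 1/(ωC) = 108 Ω
Branch 1 (R+jX_L): Z₁ = 65.2 + j31.9 Ω, |Z₁| = 72.6 Ω
Branch 2 (−jX_C): Z₂ = −j108 Ω
Parallel: Z = Z₁Z₂/(Z₁+Z₂), |Z| = 78.3 Ω, ∠Z = -14.3°
I = V/|Z| = 86.8/78.3 = 1.11 A

1.11 A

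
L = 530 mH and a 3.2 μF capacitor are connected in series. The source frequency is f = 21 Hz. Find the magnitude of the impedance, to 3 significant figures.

2300 Ω

ω = 2πf = 131.9 rad/s
X_L = ωL = 69.9 Ω
X_C = 1/(ωC) = 2370 Ω
Net reactance X = X_L − X_C = -2300 Ω
Z = − j2300 Ω
|Z| = √(0² + 2300²) = 2300 Ω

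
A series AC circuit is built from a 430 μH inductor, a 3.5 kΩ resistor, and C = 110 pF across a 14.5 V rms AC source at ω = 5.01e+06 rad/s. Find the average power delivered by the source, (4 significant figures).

X_L = ωL = 2154 Ω
X_C = 1/(ωC) = 1815 Ω
Net reactance X = X_L − X_C = 339.7 Ω
Z = 3500 + j339.7 Ω
|Z| = √(3500² + 339.7²) = 3516 Ω
∠Z = arctan(339.7/3500) = 5.544°
I = V/|Z| = 4.123 mA
P = VI cos φ = 14.5 × 0.004123 × cos(5.544°) = 59.51 mW

59.51 mW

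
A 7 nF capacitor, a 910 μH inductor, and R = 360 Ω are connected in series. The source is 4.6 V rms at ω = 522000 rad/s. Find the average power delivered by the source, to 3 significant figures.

X_L = ωL = 475 Ω
X_C = 1/(ωC) = 274 Ω
Net reactance X = X_L − X_C = 201 Ω
Z = 360 + j201 Ω
|Z| = √(360² + 201²) = 412 Ω
∠Z = arctan(201/360) = 29.2°
I = V/|Z| = 11.2 mA
P = VI cos φ = 4.6 × 0.0112 × cos(29.2°) = 44.8 mW

44.8 mW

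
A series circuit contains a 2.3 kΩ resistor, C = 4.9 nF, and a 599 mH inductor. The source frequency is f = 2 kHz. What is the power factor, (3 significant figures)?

ω = 2πf = 12570 rad/s
X_L = ωL = 7530 Ω
X_C = 1/(ωC) = 16200 Ω
Net reactance X = X_L − X_C = -8710 Ω
Z = 2300 − j8710 Ω
|Z| = √(2300² + 8710²) = 9010 Ω
∠Z = arctan(-8710/2300) = -75.2°
cos φ = cos(-75.2°) = 0.255

0.255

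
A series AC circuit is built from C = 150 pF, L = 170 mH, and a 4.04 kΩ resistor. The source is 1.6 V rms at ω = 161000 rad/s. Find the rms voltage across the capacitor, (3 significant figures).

X_L = ωL = 27400 Ω
X_C = 1/(ωC) = 41400 Ω
Net reactance X = X_L − X_C = -14000 Ω
Z = 4040 − j14000 Ω
|Z| = √(4040² + 14000²) = 14600 Ω
I = V/|Z| = 110 μA
V_C = I·|Z_C| = 0.000110 × 41400 = 4.54 V

4.54 V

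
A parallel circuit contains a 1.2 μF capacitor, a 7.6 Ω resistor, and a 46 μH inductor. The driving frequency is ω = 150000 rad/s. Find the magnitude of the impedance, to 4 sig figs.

7.344 Ω

X_L = ωL = 6.900 Ω
X_C = 1/(ωC) = 5.556 Ω
Parallel: admittances add. Y = 1/R + 1/(jωL) + jωC
Y = (0.1316 + j0.03507) S
|Y| = 0.1362 S → |Z| = 1/|Y| = 7.344 Ω, ∠Z = −∠Y = -14.93°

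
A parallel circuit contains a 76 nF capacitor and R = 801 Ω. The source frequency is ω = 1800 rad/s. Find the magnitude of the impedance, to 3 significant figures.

796 Ω

X_C = 1/(ωC) = 7310 Ω
Parallel: admittances add. Y = 1/R + jωC
Y = (0.00125 + j0.000137) S
|Y| = 0.00126 S → |Z| = 1/|Y| = 796 Ω, ∠Z = −∠Y = -6.25°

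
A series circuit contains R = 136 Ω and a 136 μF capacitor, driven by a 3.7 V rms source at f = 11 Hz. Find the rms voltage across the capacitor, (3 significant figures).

2.28 V

ω = 2πf = 69.12 rad/s
X_C = 1/(ωC) = 106 Ω
Z = 136 − j106 Ω
|Z| = √(136² + 106²) = 173 Ω
I = V/|Z| = 21.4 mA
V_C = I·|Z_C| = 0.0214 × 106 = 2.28 V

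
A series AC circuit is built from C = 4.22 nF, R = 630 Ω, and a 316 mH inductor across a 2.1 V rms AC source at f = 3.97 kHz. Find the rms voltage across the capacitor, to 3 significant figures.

11.5 V

ω = 2πf = 24940 rad/s
X_L = ωL = 7880 Ω
X_C = 1/(ωC) = 9500 Ω
Net reactance X = X_L − X_C = -1620 Ω
Z = 630 − j1620 Ω
|Z| = √(630² + 1620²) = 1740 Ω
I = V/|Z| = 1.21 mA
V_C = I·|Z_C| = 0.00121 × 9500 = 11.5 V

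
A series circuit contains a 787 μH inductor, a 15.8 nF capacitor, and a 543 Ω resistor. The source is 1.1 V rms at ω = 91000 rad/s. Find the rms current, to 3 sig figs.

1.33 mA

X_L = ωL = 71.6 Ω
X_C = 1/(ωC) = 696 Ω
Net reactance X = X_L − X_C = -624 Ω
Z = 543 − j624 Ω
|Z| = √(543² + 624²) = 827 Ω
I = V/|Z| = 1.1/827 = 1.33 mA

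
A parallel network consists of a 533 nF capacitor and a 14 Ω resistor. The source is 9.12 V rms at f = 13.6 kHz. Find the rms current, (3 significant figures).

ω = 2πf = 85450 rad/s
X_C = 1/(ωC) = 22.0 Ω
Parallel: admittances add. Y = 1/R + jωC
Y = (0.0714 + j0.0455) S
|Y| = 0.0847 S → |Z| = 1/|Y| = 11.8 Ω, ∠Z = −∠Y = -32.5°
I = V/|Z| = 9.12/11.8 = 773 mA

773 mA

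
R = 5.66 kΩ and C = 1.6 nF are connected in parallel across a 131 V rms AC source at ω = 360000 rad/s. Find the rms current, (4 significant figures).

78.93 mA

X_C = 1/(ωC) = 1736 Ω
Parallel: admittances add. Y = 1/R + jωC
Y = (0.0001767 + j0.0005760) S
|Y| = 0.0006025 S → |Z| = 1/|Y| = 1660 Ω, ∠Z = −∠Y = -72.95°
I = V/|Z| = 131/1660 = 78.93 mA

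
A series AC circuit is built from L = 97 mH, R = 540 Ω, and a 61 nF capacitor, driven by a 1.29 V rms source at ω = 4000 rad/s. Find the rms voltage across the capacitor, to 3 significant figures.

X_L = ωL = 388 Ω
X_C = 1/(ωC) = 4100 Ω
Net reactance X = X_L − X_C = -3710 Ω
Z = 540 − j3710 Ω
|Z| = √(540² + 3710²) = 3750 Ω
I = V/|Z| = 344 μA
V_C = I·|Z_C| = 0.000344 × 4100 = 1.41 V

1.41 V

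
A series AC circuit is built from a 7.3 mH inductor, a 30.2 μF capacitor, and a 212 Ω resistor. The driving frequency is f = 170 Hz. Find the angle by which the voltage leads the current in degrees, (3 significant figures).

-6.25°

ω = 2πf = 1068 rad/s
X_L = ωL = 7.80 Ω
X_C = 1/(ωC) = 31.0 Ω
Net reactance X = X_L − X_C = -23.2 Ω
Z = 212 − j23.2 Ω
|Z| = √(212² + 23.2²) = 213 Ω
∠Z = arctan(-23.2/212) = -6.25°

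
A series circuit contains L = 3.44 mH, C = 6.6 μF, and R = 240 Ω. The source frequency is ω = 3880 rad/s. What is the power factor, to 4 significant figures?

X_L = ωL = 13.35 Ω
X_C = 1/(ωC) = 39.05 Ω
Net reactance X = X_L − X_C = -25.70 Ω
Z = 240.0 − j25.70 Ω
|Z| = √(240.0² + 25.70²) = 241.4 Ω
∠Z = arctan(-25.70/240.0) = -6.113°
cos φ = cos(-6.113°) = 0.9943

0.9943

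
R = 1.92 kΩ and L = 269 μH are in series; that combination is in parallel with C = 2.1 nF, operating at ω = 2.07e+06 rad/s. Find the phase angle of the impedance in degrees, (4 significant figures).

-83.49°

X_L = ωL = 556.8 Ω
X_C = 1/(ωC) = 230.0 Ω
Branch 1 (R+jX_L): Z₁ = 1920 + j556.8 Ω, |Z₁| = 1999 Ω
Branch 2 (−jX_C): Z₂ = −j230.0 Ω
Parallel: Z = Z₁Z₂/(Z₁+Z₂), |Z| = 236.1 Ω, ∠Z = -83.49°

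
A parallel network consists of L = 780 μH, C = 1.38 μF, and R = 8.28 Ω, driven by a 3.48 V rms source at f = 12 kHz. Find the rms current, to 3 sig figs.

518 mA

ω = 2πf = 75400 rad/s
X_L = ωL = 58.8 Ω
X_C = 1/(ωC) = 9.61 Ω
Parallel: admittances add. Y = 1/R + 1/(jωL) + jωC
Y = (0.121 + j0.0870) S
|Y| = 0.149 S → |Z| = 1/|Y| = 6.72 Ω, ∠Z = −∠Y = -35.8°
I = V/|Z| = 3.48/6.72 = 518 mA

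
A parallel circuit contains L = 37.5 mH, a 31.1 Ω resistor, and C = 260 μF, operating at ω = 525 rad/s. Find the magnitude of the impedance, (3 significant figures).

10.9 Ω

X_L = ωL = 19.7 Ω
X_C = 1/(ωC) = 7.33 Ω
Parallel: admittances add. Y = 1/R + 1/(jωL) + jωC
Y = (0.0322 + j0.0857) S
|Y| = 0.0915 S → |Z| = 1/|Y| = 10.9 Ω, ∠Z = −∠Y = -69.4°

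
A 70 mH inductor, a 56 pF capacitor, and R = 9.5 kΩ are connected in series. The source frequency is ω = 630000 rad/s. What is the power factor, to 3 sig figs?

X_L = ωL = 44100 Ω
X_C = 1/(ωC) = 28300 Ω
Net reactance X = X_L − X_C = 15800 Ω
Z = 9500 + j15800 Ω
|Z| = √(9500² + 15800²) = 18400 Ω
∠Z = arctan(15800/9500) = 58.9°
cos φ = cos(58.9°) = 0.516

0.516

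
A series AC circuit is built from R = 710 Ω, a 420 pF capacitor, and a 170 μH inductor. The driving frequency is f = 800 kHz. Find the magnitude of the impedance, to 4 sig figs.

ω = 2πf = 5.027e+06 rad/s
X_L = ωL = 854.5 Ω
X_C = 1/(ωC) = 473.7 Ω
Net reactance X = X_L − X_C = 380.8 Ω
Z = 710.0 + j380.8 Ω
|Z| = √(710.0² + 380.8²) = 805.7 Ω

805.7 Ω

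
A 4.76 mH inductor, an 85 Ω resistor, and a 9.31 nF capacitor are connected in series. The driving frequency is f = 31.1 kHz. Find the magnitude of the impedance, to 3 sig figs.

390 Ω

ω = 2πf = 195400 rad/s
X_L = ωL = 930 Ω
X_C = 1/(ωC) = 550 Ω
Net reactance X = X_L − X_C = 380 Ω
Z = 85.0 + j380 Ω
|Z| = √(85.0² + 380²) = 390 Ω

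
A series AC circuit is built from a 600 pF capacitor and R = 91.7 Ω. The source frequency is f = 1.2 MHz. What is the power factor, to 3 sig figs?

0.383

ω = 2πf = 7.54e+06 rad/s
X_C = 1/(ωC) = 221 Ω
Z = 91.7 − j221 Ω
|Z| = √(91.7² + 221²) = 239 Ω
∠Z = arctan(-221/91.7) = -67.5°
cos φ = cos(-67.5°) = 0.383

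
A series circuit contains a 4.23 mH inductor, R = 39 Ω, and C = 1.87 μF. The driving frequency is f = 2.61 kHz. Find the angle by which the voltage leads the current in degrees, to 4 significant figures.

43.31°

ω = 2πf = 16400 rad/s
X_L = ωL = 69.37 Ω
X_C = 1/(ωC) = 32.61 Ω
Net reactance X = X_L − X_C = 36.76 Ω
Z = 39.00 + j36.76 Ω
|Z| = √(39.00² + 36.76²) = 53.59 Ω
∠Z = arctan(36.76/39.00) = 43.31°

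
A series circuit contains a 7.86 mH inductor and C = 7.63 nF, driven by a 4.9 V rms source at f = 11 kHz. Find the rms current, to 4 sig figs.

ω = 2πf = 69120 rad/s
X_L = ωL = 543.2 Ω
X_C = 1/(ωC) = 1896 Ω
Net reactance X = X_L − X_C = -1353 Ω
Z = − j1353 Ω
|Z| = √(0² + 1353²) = 1353 Ω
I = V/|Z| = 4.9/1353 = 3.621 mA

3.621 mA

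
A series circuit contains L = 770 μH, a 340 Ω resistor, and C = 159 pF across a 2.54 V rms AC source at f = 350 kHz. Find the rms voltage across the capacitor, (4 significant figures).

ω = 2πf = 2.199e+06 rad/s
X_L = ωL = 1693 Ω
X_C = 1/(ωC) = 2860 Ω
Net reactance X = X_L − X_C = -1167 Ω
Z = 340.0 − j1167 Ω
|Z| = √(340.0² + 1167²) = 1215 Ω
I = V/|Z| = 2.090 mA
V_C = I·|Z_C| = 0.002090 × 2860 = 5.978 V

5.978 V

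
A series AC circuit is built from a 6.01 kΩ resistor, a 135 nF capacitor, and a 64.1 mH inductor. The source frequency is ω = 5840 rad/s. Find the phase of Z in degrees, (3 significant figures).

X_L = ωL = 374 Ω
X_C = 1/(ωC) = 1270 Ω
Net reactance X = X_L − X_C = -894 Ω
Z = 6010 − j894 Ω
|Z| = √(6010² + 894²) = 6080 Ω
∠Z = arctan(-894/6010) = -8.46°

-8.46°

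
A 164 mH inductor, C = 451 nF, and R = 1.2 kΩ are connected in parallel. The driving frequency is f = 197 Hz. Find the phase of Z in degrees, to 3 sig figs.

79.2°

ω = 2πf = 1238 rad/s
X_L = ωL = 203 Ω
X_C = 1/(ωC) = 1790 Ω
Parallel: admittances add. Y = 1/R + 1/(jωL) + jωC
Y = (0.000833 − j0.00437) S
|Y| = 0.00445 S → |Z| = 1/|Y| = 225 Ω, ∠Z = −∠Y = 79.2°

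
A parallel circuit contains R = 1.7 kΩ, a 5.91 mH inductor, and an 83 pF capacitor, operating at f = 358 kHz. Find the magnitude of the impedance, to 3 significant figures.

1670 Ω

ω = 2πf = 2.249e+06 rad/s
X_L = ωL = 13300 Ω
X_C = 1/(ωC) = 5360 Ω
Parallel: admittances add. Y = 1/R + 1/(jωL) + jωC
Y = (0.000588 + j0.000111) S
|Y| = 0.000599 S → |Z| = 1/|Y| = 1670 Ω, ∠Z = −∠Y = -10.7°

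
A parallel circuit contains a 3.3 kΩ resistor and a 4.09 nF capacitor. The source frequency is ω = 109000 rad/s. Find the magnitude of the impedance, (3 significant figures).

1860 Ω

X_C = 1/(ωC) = 2240 Ω
Parallel: admittances add. Y = 1/R + jωC
Y = (0.000303 + j0.000446) S
|Y| = 0.000539 S → |Z| = 1/|Y| = 1860 Ω, ∠Z = −∠Y = -55.8°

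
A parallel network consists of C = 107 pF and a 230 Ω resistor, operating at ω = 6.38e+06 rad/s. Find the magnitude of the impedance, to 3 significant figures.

X_C = 1/(ωC) = 1460 Ω
Parallel: admittances add. Y = 1/R + jωC
Y = (0.00435 + j0.000683) S
|Y| = 0.00440 S → |Z| = 1/|Y| = 227 Ω, ∠Z = −∠Y = -8.92°

227 Ω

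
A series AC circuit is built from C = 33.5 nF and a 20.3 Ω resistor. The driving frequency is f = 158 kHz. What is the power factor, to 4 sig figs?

ω = 2πf = 992700 rad/s
X_C = 1/(ωC) = 30.07 Ω
Z = 20.30 − j30.07 Ω
|Z| = √(20.30² + 30.07²) = 36.28 Ω
∠Z = arctan(-30.07/20.30) = -55.98°
cos φ = cos(-55.98°) = 0.5595

0.5595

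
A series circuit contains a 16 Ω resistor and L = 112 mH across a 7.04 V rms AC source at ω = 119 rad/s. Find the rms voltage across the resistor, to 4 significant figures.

5.409 V

X_L = ωL = 13.33 Ω
Z = 16.00 + j13.33 Ω
|Z| = √(16.00² + 13.33²) = 20.82 Ω
I = V/|Z| = 338.1 mA
V_R = I·|Z_R| = 0.3381 × 16.00 = 5.409 V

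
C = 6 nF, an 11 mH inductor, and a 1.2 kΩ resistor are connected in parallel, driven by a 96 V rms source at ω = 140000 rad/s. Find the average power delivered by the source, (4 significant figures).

X_L = ωL = 1540 Ω
X_C = 1/(ωC) = 1190 Ω
Parallel: admittances add. Y = 1/R + 1/(jωL) + jωC
Y = (0.0008333 + j0.0001906) S
|Y| = 0.0008549 S → |Z| = 1/|Y| = 1170 Ω, ∠Z = −∠Y = -12.89°
I = V/|Z| = 82.07 mA
P = VI cos φ = 96 × 0.08207 × cos(-12.89°) = 7.680 W

7.680 W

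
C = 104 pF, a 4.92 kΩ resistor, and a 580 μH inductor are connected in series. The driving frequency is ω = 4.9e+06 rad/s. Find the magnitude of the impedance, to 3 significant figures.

5000 Ω

X_L = ωL = 2840 Ω
X_C = 1/(ωC) = 1960 Ω
Net reactance X = X_L − X_C = 880 Ω
Z = 4920 + j880 Ω
|Z| = √(4920² + 880²) = 5000 Ω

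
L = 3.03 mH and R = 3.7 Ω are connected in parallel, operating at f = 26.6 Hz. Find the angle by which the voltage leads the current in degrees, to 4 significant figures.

82.21°

ω = 2πf = 167.1 rad/s
X_L = ωL = 0.5064 Ω
Parallel: admittances add. Y = 1/R + 1/(jωL)
Y = (0.2703 − j1.975) S
|Y| = 1.993 S → |Z| = 1/|Y| = 0.5017 Ω, ∠Z = −∠Y = 82.21°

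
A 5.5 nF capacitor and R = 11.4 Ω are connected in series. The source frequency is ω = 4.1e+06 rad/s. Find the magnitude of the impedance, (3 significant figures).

X_C = 1/(ωC) = 44.3 Ω
Z = 11.4 − j44.3 Ω
|Z| = √(11.4² + 44.3²) = 45.8 Ω

45.8 Ω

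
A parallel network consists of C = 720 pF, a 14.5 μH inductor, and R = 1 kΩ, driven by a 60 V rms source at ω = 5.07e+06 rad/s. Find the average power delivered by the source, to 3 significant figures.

X_L = ωL = 73.5 Ω
X_C = 1/(ωC) = 274 Ω
Parallel: admittances add. Y = 1/R + 1/(jωL) + jωC
Y = (0.00100 − j0.00995) S
|Y| = 0.0100 S → |Z| = 1/|Y| = 100 Ω, ∠Z = −∠Y = 84.3°
I = V/|Z| = 600 mA
P = VI cos φ = 60 × 0.600 × cos(84.3°) = 3.60 W

3.60 W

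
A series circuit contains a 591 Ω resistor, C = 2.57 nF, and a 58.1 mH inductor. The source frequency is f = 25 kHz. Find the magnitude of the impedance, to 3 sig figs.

ω = 2πf = 157100 rad/s
X_L = ωL = 9130 Ω
X_C = 1/(ωC) = 2480 Ω
Net reactance X = X_L − X_C = 6650 Ω
Z = 591 + j6650 Ω
|Z| = √(591² + 6650²) = 6680 Ω

6680 Ω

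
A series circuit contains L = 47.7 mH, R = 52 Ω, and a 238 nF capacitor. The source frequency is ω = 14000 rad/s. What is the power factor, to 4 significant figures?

0.1400

X_L = ωL = 667.8 Ω
X_C = 1/(ωC) = 300.1 Ω
Net reactance X = X_L − X_C = 367.7 Ω
Z = 52.00 + j367.7 Ω
|Z| = √(52.00² + 367.7²) = 371.3 Ω
∠Z = arctan(367.7/52.00) = 81.95°
cos φ = cos(81.95°) = 0.1400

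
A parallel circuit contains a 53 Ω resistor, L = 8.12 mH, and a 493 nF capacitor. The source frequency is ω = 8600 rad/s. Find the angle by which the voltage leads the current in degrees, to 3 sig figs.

X_L = ωL = 69.8 Ω
X_C = 1/(ωC) = 236 Ω
Parallel: admittances add. Y = 1/R + 1/(jωL) + jωC
Y = (0.0189 − j0.0101) S
|Y| = 0.0214 S → |Z| = 1/|Y| = 46.7 Ω, ∠Z = −∠Y = 28.1°

28.1°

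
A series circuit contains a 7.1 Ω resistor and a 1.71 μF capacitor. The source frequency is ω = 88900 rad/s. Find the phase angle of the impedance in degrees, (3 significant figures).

X_C = 1/(ωC) = 6.58 Ω
Z = 7.10 − j6.58 Ω
|Z| = √(7.10² + 6.58²) = 9.68 Ω
∠Z = arctan(-6.58/7.10) = -42.8°

-42.8°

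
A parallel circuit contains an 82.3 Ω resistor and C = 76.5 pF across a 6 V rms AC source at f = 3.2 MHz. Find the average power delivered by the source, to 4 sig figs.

ω = 2πf = 2.011e+07 rad/s
X_C = 1/(ωC) = 650.1 Ω
Parallel: admittances add. Y = 1/R + jωC
Y = (0.01215 + j0.001538) S
|Y| = 0.01225 S → |Z| = 1/|Y| = 81.65 Ω, ∠Z = −∠Y = -7.215°
I = V/|Z| = 73.49 mA
P = VI cos φ = 6 × 0.07349 × cos(-7.215°) = 437.4 mW

437.4 mW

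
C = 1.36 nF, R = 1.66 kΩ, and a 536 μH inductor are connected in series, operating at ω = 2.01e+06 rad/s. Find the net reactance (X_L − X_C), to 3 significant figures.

712 Ω

X_L = ωL = 1080 Ω
X_C = 1/(ωC) = 366 Ω
X = 1080 − 366 = 712 Ω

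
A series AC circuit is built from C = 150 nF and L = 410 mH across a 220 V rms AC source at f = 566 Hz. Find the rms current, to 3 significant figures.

528 mA

ω = 2πf = 3556 rad/s
X_L = ωL = 1460 Ω
X_C = 1/(ωC) = 1870 Ω
Net reactance X = X_L − X_C = -417 Ω
Z = − j417 Ω
|Z| = √(0² + 417²) = 417 Ω
I = V/|Z| = 220/417 = 528 mA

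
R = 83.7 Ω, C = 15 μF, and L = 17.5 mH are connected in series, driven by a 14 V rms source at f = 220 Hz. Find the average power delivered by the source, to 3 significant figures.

ω = 2πf = 1382 rad/s
X_L = ωL = 24.2 Ω
X_C = 1/(ωC) = 48.2 Ω
Net reactance X = X_L − X_C = -24.0 Ω
Z = 83.7 − j24.0 Ω
|Z| = √(83.7² + 24.0²) = 87.1 Ω
∠Z = arctan(-24.0/83.7) = -16.0°
I = V/|Z| = 161 mA
P = VI cos φ = 14 × 0.161 × cos(-16.0°) = 2.16 W

2.16 W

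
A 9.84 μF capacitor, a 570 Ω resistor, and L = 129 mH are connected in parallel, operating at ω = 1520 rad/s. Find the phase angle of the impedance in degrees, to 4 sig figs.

X_L = ωL = 196.1 Ω
X_C = 1/(ωC) = 66.86 Ω
Parallel: admittances add. Y = 1/R + 1/(jωL) + jωC
Y = (0.001754 + j0.009857) S
|Y| = 0.01001 S → |Z| = 1/|Y| = 99.88 Ω, ∠Z = −∠Y = -79.91°

-79.91°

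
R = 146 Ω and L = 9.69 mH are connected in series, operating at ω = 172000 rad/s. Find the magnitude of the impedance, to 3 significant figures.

1670 Ω

X_L = ωL = 1670 Ω
Z = 146 + j1670 Ω
|Z| = √(146² + 1670²) = 1670 Ω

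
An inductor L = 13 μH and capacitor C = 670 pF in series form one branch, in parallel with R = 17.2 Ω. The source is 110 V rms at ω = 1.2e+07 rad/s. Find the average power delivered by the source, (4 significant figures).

703.5 W

X_L = ωL = 156.0 Ω
X_C = 1/(ωC) = 124.4 Ω
Branch 1: Z₁ = R = 17.20 Ω
Branch 2 (series LC): Z₂ = j(X_L − X_C) = j31.62 Ω
Parallel: Z = Z₁Z₂/(Z₁+Z₂), |Z| = 15.11 Ω, ∠Z = 28.54°
I = V/|Z| = 7.280 A
P = VI cos φ = 110 × 7.280 × cos(28.54°) = 703.5 W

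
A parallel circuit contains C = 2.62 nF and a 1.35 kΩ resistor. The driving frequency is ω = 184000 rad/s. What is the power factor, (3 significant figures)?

0.838

X_C = 1/(ωC) = 2070 Ω
Parallel: admittances add. Y = 1/R + jωC
Y = (0.000741 + j0.000482) S
|Y| = 0.000884 S → |Z| = 1/|Y| = 1130 Ω, ∠Z = −∠Y = -33.1°
cos φ = cos(-33.1°) = 0.838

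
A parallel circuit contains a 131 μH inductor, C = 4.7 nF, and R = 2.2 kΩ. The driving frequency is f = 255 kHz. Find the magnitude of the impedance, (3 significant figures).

357 Ω

ω = 2πf = 1.602e+06 rad/s
X_L = ωL = 210 Ω
X_C = 1/(ωC) = 133 Ω
Parallel: admittances add. Y = 1/R + 1/(jωL) + jωC
Y = (0.000455 + j0.00277) S
|Y| = 0.00280 S → |Z| = 1/|Y| = 357 Ω, ∠Z = −∠Y = -80.7°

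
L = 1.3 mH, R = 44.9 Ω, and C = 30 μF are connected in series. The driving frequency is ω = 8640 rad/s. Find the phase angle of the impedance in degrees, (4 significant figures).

X_L = ωL = 11.23 Ω
X_C = 1/(ωC) = 3.858 Ω
Net reactance X = X_L − X_C = 7.374 Ω
Z = 44.90 + j7.374 Ω
|Z| = √(44.90² + 7.374²) = 45.50 Ω
∠Z = arctan(7.374/44.90) = 9.326°

9.326°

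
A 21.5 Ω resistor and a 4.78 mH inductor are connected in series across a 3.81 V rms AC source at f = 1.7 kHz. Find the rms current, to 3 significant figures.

ω = 2πf = 10680 rad/s
X_L = ωL = 51.1 Ω
Z = 21.5 + j51.1 Ω
|Z| = √(21.5² + 51.1²) = 55.4 Ω
I = V/|Z| = 3.81/55.4 = 68.8 mA

68.8 mA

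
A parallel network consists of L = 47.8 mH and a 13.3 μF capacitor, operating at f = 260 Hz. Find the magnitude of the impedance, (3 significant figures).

112 Ω

ω = 2πf = 1634 rad/s
X_L = ωL = 78.1 Ω
X_C = 1/(ωC) = 46.0 Ω
Parallel: admittances add. Y = 1/(jωL) + jωC
Y = (0 + j0.00892) S
|Y| = 0.00892 S → |Z| = 1/|Y| = 112 Ω, ∠Z = −∠Y = -90.0°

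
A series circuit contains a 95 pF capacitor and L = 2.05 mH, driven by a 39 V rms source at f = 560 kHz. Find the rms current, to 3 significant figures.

ω = 2πf = 3.519e+06 rad/s
X_L = ωL = 7210 Ω
X_C = 1/(ωC) = 2990 Ω
Net reactance X = X_L − X_C = 4220 Ω
Z = j4220 Ω
|Z| = √(0² + 4220²) = 4220 Ω
I = V/|Z| = 39/4220 = 9.24 mA

9.24 mA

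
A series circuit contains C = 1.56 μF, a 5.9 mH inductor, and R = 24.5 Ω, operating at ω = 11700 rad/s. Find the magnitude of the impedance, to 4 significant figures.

28.34 Ω

X_L = ωL = 69.03 Ω
X_C = 1/(ωC) = 54.79 Ω
Net reactance X = X_L − X_C = 14.24 Ω
Z = 24.50 + j14.24 Ω
|Z| = √(24.50² + 14.24²) = 28.34 Ω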